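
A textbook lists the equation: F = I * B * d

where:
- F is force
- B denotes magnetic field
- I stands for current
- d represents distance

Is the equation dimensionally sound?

Yes

F (force) has dimensions [L M T^-2].
B (magnetic field) has dimensions [I^-1 M T^-2].
I (current) has dimensions [I].
d (distance) has dimensions [L].

Left side: [L M T^-2]
Right side: [L M T^-2]

Both sides have the same dimensions, so the equation is dimensionally consistent.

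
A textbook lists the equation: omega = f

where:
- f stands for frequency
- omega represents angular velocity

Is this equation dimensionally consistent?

Yes

f (frequency) has dimensions [T^-1].
omega (angular velocity) has dimensions [T^-1].

Left side: [T^-1]
Right side: [T^-1]

Both sides have the same dimensions, so the equation is dimensionally consistent.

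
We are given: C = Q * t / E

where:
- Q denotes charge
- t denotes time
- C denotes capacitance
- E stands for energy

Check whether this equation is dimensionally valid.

No

Q (charge) has dimensions [I T].
t (time) has dimensions [T].
C (capacitance) has dimensions [I^2 L^-2 M^-1 T^4].
E (energy) has dimensions [L^2 M T^-2].

Left side: [I^2 L^-2 M^-1 T^4]
Right side: [I L^-2 M^-1 T^4]

The two sides have different dimensions, so the equation is NOT dimensionally consistent.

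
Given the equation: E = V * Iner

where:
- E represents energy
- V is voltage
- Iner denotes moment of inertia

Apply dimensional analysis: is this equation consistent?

No

E (energy) has dimensions [L^2 M T^-2].
V (voltage) has dimensions [I^-1 L^2 M T^-3].
Iner (moment of inertia) has dimensions [L^2 M].

Left side: [L^2 M T^-2]
Right side: [I^-1 L^4 M^2 T^-3]

The two sides have different dimensions, so the equation is NOT dimensionally consistent.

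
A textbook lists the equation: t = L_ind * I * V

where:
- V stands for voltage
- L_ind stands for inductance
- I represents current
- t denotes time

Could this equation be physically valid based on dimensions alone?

No

V (voltage) has dimensions [I^-1 L^2 M T^-3].
L_ind (inductance) has dimensions [I^-2 L^2 M T^-2].
I (current) has dimensions [I].
t (time) has dimensions [T].

Left side: [T]
Right side: [I^-2 L^4 M^2 T^-5]

The two sides have different dimensions, so the equation is NOT dimensionally consistent.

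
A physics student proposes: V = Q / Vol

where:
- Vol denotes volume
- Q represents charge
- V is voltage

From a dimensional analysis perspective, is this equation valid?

No

Vol (volume) has dimensions [L^3].
Q (charge) has dimensions [I T].
V (voltage) has dimensions [I^-1 L^2 M T^-3].

Left side: [I^-1 L^2 M T^-3]
Right side: [I L^-3 T]

The two sides have different dimensions, so the equation is NOT dimensionally consistent.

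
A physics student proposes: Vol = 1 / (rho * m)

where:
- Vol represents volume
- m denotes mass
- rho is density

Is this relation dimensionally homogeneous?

No

Vol (volume) has dimensions [L^3].
m (mass) has dimensions [M].
rho (density) has dimensions [L^-3 M].

Left side: [L^3]
Right side: [L^3 M^-2]

The two sides have different dimensions, so the equation is NOT dimensionally consistent.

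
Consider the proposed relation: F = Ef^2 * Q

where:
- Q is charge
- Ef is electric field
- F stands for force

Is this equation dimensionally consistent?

No

Q (charge) has dimensions [I T].
Ef (electric field) has dimensions [I^-1 L M T^-3].
F (force) has dimensions [L M T^-2].

Left side: [L M T^-2]
Right side: [I^-1 L^2 M^2 T^-5]

The two sides have different dimensions, so the equation is NOT dimensionally consistent.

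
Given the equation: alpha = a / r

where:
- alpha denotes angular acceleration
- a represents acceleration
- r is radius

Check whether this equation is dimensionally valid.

Yes

alpha (angular acceleration) has dimensions [T^-2].
a (acceleration) has dimensions [L T^-2].
r (radius) has dimensions [L].

Left side: [T^-2]
Right side: [T^-2]

Both sides have the same dimensions, so the equation is dimensionally consistent.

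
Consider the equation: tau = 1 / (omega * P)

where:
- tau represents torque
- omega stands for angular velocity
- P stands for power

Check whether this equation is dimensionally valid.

No

tau (torque) has dimensions [L^2 M T^-2].
omega (angular velocity) has dimensions [T^-1].
P (power) has dimensions [L^2 M T^-3].

Left side: [L^2 M T^-2]
Right side: [L^-2 M^-1 T^4]

The two sides have different dimensions, so the equation is NOT dimensionally consistent.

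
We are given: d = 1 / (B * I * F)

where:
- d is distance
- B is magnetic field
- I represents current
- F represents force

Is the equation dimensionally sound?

No

d (distance) has dimensions [L].
B (magnetic field) has dimensions [I^-1 M T^-2].
I (current) has dimensions [I].
F (force) has dimensions [L M T^-2].

Left side: [L]
Right side: [L^-1 M^-2 T^4]

The two sides have different dimensions, so the equation is NOT dimensionally consistent.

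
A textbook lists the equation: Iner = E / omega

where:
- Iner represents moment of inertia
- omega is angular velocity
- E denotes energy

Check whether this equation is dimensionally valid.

No

Iner (moment of inertia) has dimensions [L^2 M].
omega (angular velocity) has dimensions [T^-1].
E (energy) has dimensions [L^2 M T^-2].

Left side: [L^2 M]
Right side: [L^2 M T^-1]

The two sides have different dimensions, so the equation is NOT dimensionally consistent.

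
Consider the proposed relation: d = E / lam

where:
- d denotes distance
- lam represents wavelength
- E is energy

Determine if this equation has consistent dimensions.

No

d (distance) has dimensions [L].
lam (wavelength) has dimensions [L].
E (energy) has dimensions [L^2 M T^-2].

Left side: [L]
Right side: [L M T^-2]

The two sides have different dimensions, so the equation is NOT dimensionally consistent.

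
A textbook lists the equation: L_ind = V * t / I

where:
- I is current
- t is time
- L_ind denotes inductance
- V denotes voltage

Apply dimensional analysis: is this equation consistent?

Yes

I (current) has dimensions [I].
t (time) has dimensions [T].
L_ind (inductance) has dimensions [I^-2 L^2 M T^-2].
V (voltage) has dimensions [I^-1 L^2 M T^-3].

Left side: [I^-2 L^2 M T^-2]
Right side: [I^-2 L^2 M T^-2]

Both sides have the same dimensions, so the equation is dimensionally consistent.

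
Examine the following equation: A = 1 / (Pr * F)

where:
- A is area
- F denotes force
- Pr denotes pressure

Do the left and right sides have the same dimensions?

No

A (area) has dimensions [L^2].
F (force) has dimensions [L M T^-2].
Pr (pressure) has dimensions [L^-1 M T^-2].

Left side: [L^2]
Right side: [M^-2 T^4]

The two sides have different dimensions, so the equation is NOT dimensionally consistent.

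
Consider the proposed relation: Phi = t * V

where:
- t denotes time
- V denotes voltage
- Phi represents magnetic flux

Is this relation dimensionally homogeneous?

Yes

t (time) has dimensions [T].
V (voltage) has dimensions [I^-1 L^2 M T^-3].
Phi (magnetic flux) has dimensions [I^-1 L^2 M T^-2].

Left side: [I^-1 L^2 M T^-2]
Right side: [I^-1 L^2 M T^-2]

Both sides have the same dimensions, so the equation is dimensionally consistent.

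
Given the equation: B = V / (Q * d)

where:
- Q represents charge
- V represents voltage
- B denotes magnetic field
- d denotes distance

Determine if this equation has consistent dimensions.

No

Q (charge) has dimensions [I T].
V (voltage) has dimensions [I^-1 L^2 M T^-3].
B (magnetic field) has dimensions [I^-1 M T^-2].
d (distance) has dimensions [L].

Left side: [I^-1 M T^-2]
Right side: [I^-2 L M T^-4]

The two sides have different dimensions, so the equation is NOT dimensionally consistent.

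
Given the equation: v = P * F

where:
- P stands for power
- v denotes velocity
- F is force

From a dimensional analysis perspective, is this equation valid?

No

P (power) has dimensions [L^2 M T^-3].
v (velocity) has dimensions [L T^-1].
F (force) has dimensions [L M T^-2].

Left side: [L T^-1]
Right side: [L^3 M^2 T^-5]

The two sides have different dimensions, so the equation is NOT dimensionally consistent.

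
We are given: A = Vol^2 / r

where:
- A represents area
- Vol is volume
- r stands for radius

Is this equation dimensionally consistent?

No

A (area) has dimensions [L^2].
Vol (volume) has dimensions [L^3].
r (radius) has dimensions [L].

Left side: [L^2]
Right side: [L^5]

The two sides have different dimensions, so the equation is NOT dimensionally consistent.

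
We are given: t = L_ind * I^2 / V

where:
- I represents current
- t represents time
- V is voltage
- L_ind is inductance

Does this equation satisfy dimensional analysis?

No

I (current) has dimensions [I].
t (time) has dimensions [T].
V (voltage) has dimensions [I^-1 L^2 M T^-3].
L_ind (inductance) has dimensions [I^-2 L^2 M T^-2].

Left side: [T]
Right side: [I T]

The two sides have different dimensions, so the equation is NOT dimensionally consistent.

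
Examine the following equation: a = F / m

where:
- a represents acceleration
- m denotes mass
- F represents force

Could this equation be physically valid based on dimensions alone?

Yes

a (acceleration) has dimensions [L T^-2].
m (mass) has dimensions [M].
F (force) has dimensions [L M T^-2].

Left side: [L T^-2]
Right side: [L T^-2]

Both sides have the same dimensions, so the equation is dimensionally consistent.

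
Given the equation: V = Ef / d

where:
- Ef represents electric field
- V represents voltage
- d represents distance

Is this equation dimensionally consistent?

No

Ef (electric field) has dimensions [I^-1 L M T^-3].
V (voltage) has dimensions [I^-1 L^2 M T^-3].
d (distance) has dimensions [L].

Left side: [I^-1 L^2 M T^-3]
Right side: [I^-1 M T^-3]

The two sides have different dimensions, so the equation is NOT dimensionally consistent.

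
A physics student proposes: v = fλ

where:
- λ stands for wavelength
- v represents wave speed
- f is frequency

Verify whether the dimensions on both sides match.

Yes

λ (wavelength) has dimensions [L].
v (wave speed) has dimensions [L T^-1].
f (frequency) has dimensions [T^-1].

Left side: [L T^-1]
Right side: [L T^-1]

Both sides have the same dimensions, so the equation is dimensionally consistent.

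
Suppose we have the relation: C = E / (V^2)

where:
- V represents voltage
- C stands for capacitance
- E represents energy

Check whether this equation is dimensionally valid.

Yes

V (voltage) has dimensions [I^-1 L^2 M T^-3].
C (capacitance) has dimensions [I^2 L^-2 M^-1 T^4].
E (energy) has dimensions [L^2 M T^-2].

Left side: [I^2 L^-2 M^-1 T^4]
Right side: [I^2 L^-2 M^-1 T^4]

Both sides have the same dimensions, so the equation is dimensionally consistent.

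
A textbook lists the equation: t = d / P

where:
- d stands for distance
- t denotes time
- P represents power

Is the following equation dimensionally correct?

No

d (distance) has dimensions [L].
t (time) has dimensions [T].
P (power) has dimensions [L^2 M T^-3].

Left side: [T]
Right side: [L^-1 M^-1 T^3]

The two sides have different dimensions, so the equation is NOT dimensionally consistent.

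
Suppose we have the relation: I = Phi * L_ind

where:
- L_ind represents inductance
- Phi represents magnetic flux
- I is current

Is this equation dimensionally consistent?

No

L_ind (inductance) has dimensions [I^-2 L^2 M T^-2].
Phi (magnetic flux) has dimensions [I^-1 L^2 M T^-2].
I (current) has dimensions [I].

Left side: [I]
Right side: [I^-3 L^4 M^2 T^-4]

The two sides have different dimensions, so the equation is NOT dimensionally consistent.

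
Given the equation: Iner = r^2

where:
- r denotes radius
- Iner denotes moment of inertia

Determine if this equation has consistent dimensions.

No

r (radius) has dimensions [L].
Iner (moment of inertia) has dimensions [L^2 M].

Left side: [L^2 M]
Right side: [L^2]

The two sides have different dimensions, so the equation is NOT dimensionally consistent.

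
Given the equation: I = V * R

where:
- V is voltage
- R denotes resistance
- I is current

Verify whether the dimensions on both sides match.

No

V (voltage) has dimensions [I^-1 L^2 M T^-3].
R (resistance) has dimensions [I^-2 L^2 M T^-3].
I (current) has dimensions [I].

Left side: [I]
Right side: [I^-3 L^4 M^2 T^-6]

The two sides have different dimensions, so the equation is NOT dimensionally consistent.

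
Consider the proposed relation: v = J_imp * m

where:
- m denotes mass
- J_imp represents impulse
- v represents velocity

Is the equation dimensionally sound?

No

m (mass) has dimensions [M].
J_imp (impulse) has dimensions [L M T^-1].
v (velocity) has dimensions [L T^-1].

Left side: [L T^-1]
Right side: [L M^2 T^-1]

The two sides have different dimensions, so the equation is NOT dimensionally consistent.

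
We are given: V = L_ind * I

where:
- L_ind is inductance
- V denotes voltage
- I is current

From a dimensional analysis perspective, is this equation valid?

No

L_ind (inductance) has dimensions [I^-2 L^2 M T^-2].
V (voltage) has dimensions [I^-1 L^2 M T^-3].
I (current) has dimensions [I].

Left side: [I^-1 L^2 M T^-3]
Right side: [I^-1 L^2 M T^-2]

The two sides have different dimensions, so the equation is NOT dimensionally consistent.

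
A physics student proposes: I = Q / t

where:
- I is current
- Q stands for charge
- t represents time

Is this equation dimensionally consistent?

Yes

I (current) has dimensions [I].
Q (charge) has dimensions [I T].
t (time) has dimensions [T].

Left side: [I]
Right side: [I]

Both sides have the same dimensions, so the equation is dimensionally consistent.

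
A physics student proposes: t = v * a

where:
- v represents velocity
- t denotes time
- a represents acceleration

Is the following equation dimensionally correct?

No

v (velocity) has dimensions [L T^-1].
t (time) has dimensions [T].
a (acceleration) has dimensions [L T^-2].

Left side: [T]
Right side: [L^2 T^-3]

The two sides have different dimensions, so the equation is NOT dimensionally consistent.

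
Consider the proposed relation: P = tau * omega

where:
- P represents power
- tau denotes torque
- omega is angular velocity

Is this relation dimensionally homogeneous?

Yes

P (power) has dimensions [L^2 M T^-3].
tau (torque) has dimensions [L^2 M T^-2].
omega (angular velocity) has dimensions [T^-1].

Left side: [L^2 M T^-3]
Right side: [L^2 M T^-3]

Both sides have the same dimensions, so the equation is dimensionally consistent.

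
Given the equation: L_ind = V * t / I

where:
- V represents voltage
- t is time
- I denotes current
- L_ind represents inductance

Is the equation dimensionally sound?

Yes

V (voltage) has dimensions [I^-1 L^2 M T^-3].
t (time) has dimensions [T].
I (current) has dimensions [I].
L_ind (inductance) has dimensions [I^-2 L^2 M T^-2].

Left side: [I^-2 L^2 M T^-2]
Right side: [I^-2 L^2 M T^-2]

Both sides have the same dimensions, so the equation is dimensionally consistent.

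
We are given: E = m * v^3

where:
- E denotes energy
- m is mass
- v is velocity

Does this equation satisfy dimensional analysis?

No

E (energy) has dimensions [L^2 M T^-2].
m (mass) has dimensions [M].
v (velocity) has dimensions [L T^-1].

Left side: [L^2 M T^-2]
Right side: [L^3 M T^-3]

The two sides have different dimensions, so the equation is NOT dimensionally consistent.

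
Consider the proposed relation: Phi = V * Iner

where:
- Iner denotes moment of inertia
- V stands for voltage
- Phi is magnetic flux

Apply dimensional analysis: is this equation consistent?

No

Iner (moment of inertia) has dimensions [L^2 M].
V (voltage) has dimensions [I^-1 L^2 M T^-3].
Phi (magnetic flux) has dimensions [I^-1 L^2 M T^-2].

Left side: [I^-1 L^2 M T^-2]
Right side: [I^-1 L^4 M^2 T^-3]

The two sides have different dimensions, so the equation is NOT dimensionally consistent.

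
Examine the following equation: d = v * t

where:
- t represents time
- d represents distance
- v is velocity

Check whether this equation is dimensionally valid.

Yes

t (time) has dimensions [T].
d (distance) has dimensions [L].
v (velocity) has dimensions [L T^-1].

Left side: [L]
Right side: [L]

Both sides have the same dimensions, so the equation is dimensionally consistent.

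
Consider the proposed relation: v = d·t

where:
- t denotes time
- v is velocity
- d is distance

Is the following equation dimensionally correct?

No

t (time) has dimensions [T].
v (velocity) has dimensions [L T^-1].
d (distance) has dimensions [L].

Left side: [L T^-1]
Right side: [L T]

The two sides have different dimensions, so the equation is NOT dimensionally consistent.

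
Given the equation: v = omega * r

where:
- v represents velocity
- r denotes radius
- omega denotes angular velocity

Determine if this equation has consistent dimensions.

Yes

v (velocity) has dimensions [L T^-1].
r (radius) has dimensions [L].
omega (angular velocity) has dimensions [T^-1].

Left side: [L T^-1]
Right side: [L T^-1]

Both sides have the same dimensions, so the equation is dimensionally consistent.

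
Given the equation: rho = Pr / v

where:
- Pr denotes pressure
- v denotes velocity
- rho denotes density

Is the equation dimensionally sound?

No

Pr (pressure) has dimensions [L^-1 M T^-2].
v (velocity) has dimensions [L T^-1].
rho (density) has dimensions [L^-3 M].

Left side: [L^-3 M]
Right side: [L^-2 M T^-1]

The two sides have different dimensions, so the equation is NOT dimensionally consistent.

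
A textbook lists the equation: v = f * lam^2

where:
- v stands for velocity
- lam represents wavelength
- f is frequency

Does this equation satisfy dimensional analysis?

No

v (velocity) has dimensions [L T^-1].
lam (wavelength) has dimensions [L].
f (frequency) has dimensions [T^-1].

Left side: [L T^-1]
Right side: [L^2 T^-1]

The two sides have different dimensions, so the equation is NOT dimensionally consistent.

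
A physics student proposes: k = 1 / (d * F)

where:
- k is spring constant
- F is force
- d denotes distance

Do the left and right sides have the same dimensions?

No

k (spring constant) has dimensions [M T^-2].
F (force) has dimensions [L M T^-2].
d (distance) has dimensions [L].

Left side: [M T^-2]
Right side: [L^-2 M^-1 T^2]

The two sides have different dimensions, so the equation is NOT dimensionally consistent.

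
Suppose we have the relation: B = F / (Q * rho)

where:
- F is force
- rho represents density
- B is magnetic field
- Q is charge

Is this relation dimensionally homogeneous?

No

F (force) has dimensions [L M T^-2].
rho (density) has dimensions [L^-3 M].
B (magnetic field) has dimensions [I^-1 M T^-2].
Q (charge) has dimensions [I T].

Left side: [I^-1 M T^-2]
Right side: [I^-1 L^4 T^-3]

The two sides have different dimensions, so the equation is NOT dimensionally consistent.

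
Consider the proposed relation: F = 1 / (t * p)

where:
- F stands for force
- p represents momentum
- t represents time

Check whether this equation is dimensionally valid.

No

F (force) has dimensions [L M T^-2].
p (momentum) has dimensions [L M T^-1].
t (time) has dimensions [T].

Left side: [L M T^-2]
Right side: [L^-1 M^-1]

The two sides have different dimensions, so the equation is NOT dimensionally consistent.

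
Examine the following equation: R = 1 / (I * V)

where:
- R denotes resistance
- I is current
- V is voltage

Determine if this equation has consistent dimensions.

No

R (resistance) has dimensions [I^-2 L^2 M T^-3].
I (current) has dimensions [I].
V (voltage) has dimensions [I^-1 L^2 M T^-3].

Left side: [I^-2 L^2 M T^-3]
Right side: [L^-2 M^-1 T^3]

The two sides have different dimensions, so the equation is NOT dimensionally consistent.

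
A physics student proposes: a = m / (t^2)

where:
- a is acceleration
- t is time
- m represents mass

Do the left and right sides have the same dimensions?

No

a (acceleration) has dimensions [L T^-2].
t (time) has dimensions [T].
m (mass) has dimensions [M].

Left side: [L T^-2]
Right side: [M T^-2]

The two sides have different dimensions, so the equation is NOT dimensionally consistent.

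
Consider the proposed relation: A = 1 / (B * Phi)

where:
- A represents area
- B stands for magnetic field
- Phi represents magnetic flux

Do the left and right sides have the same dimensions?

No

A (area) has dimensions [L^2].
B (magnetic field) has dimensions [I^-1 M T^-2].
Phi (magnetic flux) has dimensions [I^-1 L^2 M T^-2].

Left side: [L^2]
Right side: [I^2 L^-2 M^-2 T^4]

The two sides have different dimensions, so the equation is NOT dimensionally consistent.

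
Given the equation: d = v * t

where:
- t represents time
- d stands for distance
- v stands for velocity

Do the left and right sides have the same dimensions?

Yes

t (time) has dimensions [T].
d (distance) has dimensions [L].
v (velocity) has dimensions [L T^-1].

Left side: [L]
Right side: [L]

Both sides have the same dimensions, so the equation is dimensionally consistent.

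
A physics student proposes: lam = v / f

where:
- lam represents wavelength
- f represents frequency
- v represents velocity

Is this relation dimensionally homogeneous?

Yes

lam (wavelength) has dimensions [L].
f (frequency) has dimensions [T^-1].
v (velocity) has dimensions [L T^-1].

Left side: [L]
Right side: [L]

Both sides have the same dimensions, so the equation is dimensionally consistent.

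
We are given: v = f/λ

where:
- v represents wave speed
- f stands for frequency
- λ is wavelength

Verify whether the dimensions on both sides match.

No

v (wave speed) has dimensions [L T^-1].
f (frequency) has dimensions [T^-1].
λ (wavelength) has dimensions [L].

Left side: [L T^-1]
Right side: [L^-1 T^-1]

The two sides have different dimensions, so the equation is NOT dimensionally consistent.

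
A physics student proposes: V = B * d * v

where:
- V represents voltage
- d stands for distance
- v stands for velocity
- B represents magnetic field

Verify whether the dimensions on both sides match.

Yes

V (voltage) has dimensions [I^-1 L^2 M T^-3].
d (distance) has dimensions [L].
v (velocity) has dimensions [L T^-1].
B (magnetic field) has dimensions [I^-1 M T^-2].

Left side: [I^-1 L^2 M T^-3]
Right side: [I^-1 L^2 M T^-3]

Both sides have the same dimensions, so the equation is dimensionally consistent.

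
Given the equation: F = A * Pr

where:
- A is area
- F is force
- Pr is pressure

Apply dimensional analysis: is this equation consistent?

Yes

A (area) has dimensions [L^2].
F (force) has dimensions [L M T^-2].
Pr (pressure) has dimensions [L^-1 M T^-2].

Left side: [L M T^-2]
Right side: [L M T^-2]

Both sides have the same dimensions, so the equation is dimensionally consistent.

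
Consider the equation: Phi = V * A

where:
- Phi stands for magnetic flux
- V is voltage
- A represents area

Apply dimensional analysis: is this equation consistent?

No

Phi (magnetic flux) has dimensions [I^-1 L^2 M T^-2].
V (voltage) has dimensions [I^-1 L^2 M T^-3].
A (area) has dimensions [L^2].

Left side: [I^-1 L^2 M T^-2]
Right side: [I^-1 L^4 M T^-3]

The two sides have different dimensions, so the equation is NOT dimensionally consistent.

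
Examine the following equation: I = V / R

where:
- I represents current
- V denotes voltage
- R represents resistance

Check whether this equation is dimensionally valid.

Yes

I (current) has dimensions [I].
V (voltage) has dimensions [I^-1 L^2 M T^-3].
R (resistance) has dimensions [I^-2 L^2 M T^-3].

Left side: [I]
Right side: [I]

Both sides have the same dimensions, so the equation is dimensionally consistent.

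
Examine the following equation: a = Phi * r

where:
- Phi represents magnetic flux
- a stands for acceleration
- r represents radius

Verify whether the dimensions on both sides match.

No

Phi (magnetic flux) has dimensions [I^-1 L^2 M T^-2].
a (acceleration) has dimensions [L T^-2].
r (radius) has dimensions [L].

Left side: [L T^-2]
Right side: [I^-1 L^3 M T^-2]

The two sides have different dimensions, so the equation is NOT dimensionally consistent.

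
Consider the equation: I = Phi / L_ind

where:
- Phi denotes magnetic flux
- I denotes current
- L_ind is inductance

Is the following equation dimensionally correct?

Yes

Phi (magnetic flux) has dimensions [I^-1 L^2 M T^-2].
I (current) has dimensions [I].
L_ind (inductance) has dimensions [I^-2 L^2 M T^-2].

Left side: [I]
Right side: [I]

Both sides have the same dimensions, so the equation is dimensionally consistent.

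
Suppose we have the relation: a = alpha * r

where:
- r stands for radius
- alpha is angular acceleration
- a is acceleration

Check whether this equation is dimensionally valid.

Yes

r (radius) has dimensions [L].
alpha (angular acceleration) has dimensions [T^-2].
a (acceleration) has dimensions [L T^-2].

Left side: [L T^-2]
Right side: [L T^-2]

Both sides have the same dimensions, so the equation is dimensionally consistent.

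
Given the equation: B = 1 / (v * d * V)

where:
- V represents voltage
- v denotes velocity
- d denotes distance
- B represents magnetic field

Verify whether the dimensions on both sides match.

No

V (voltage) has dimensions [I^-1 L^2 M T^-3].
v (velocity) has dimensions [L T^-1].
d (distance) has dimensions [L].
B (magnetic field) has dimensions [I^-1 M T^-2].

Left side: [I^-1 M T^-2]
Right side: [I L^-4 M^-1 T^4]

The two sides have different dimensions, so the equation is NOT dimensionally consistent.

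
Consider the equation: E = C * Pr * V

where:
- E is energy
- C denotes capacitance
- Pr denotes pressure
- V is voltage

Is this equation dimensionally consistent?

No

E (energy) has dimensions [L^2 M T^-2].
C (capacitance) has dimensions [I^2 L^-2 M^-1 T^4].
Pr (pressure) has dimensions [L^-1 M T^-2].
V (voltage) has dimensions [I^-1 L^2 M T^-3].

Left side: [L^2 M T^-2]
Right side: [I L^-1 M T^-1]

The two sides have different dimensions, so the equation is NOT dimensionally consistent.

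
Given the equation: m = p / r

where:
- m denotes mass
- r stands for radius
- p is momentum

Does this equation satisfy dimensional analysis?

No

m (mass) has dimensions [M].
r (radius) has dimensions [L].
p (momentum) has dimensions [L M T^-1].

Left side: [M]
Right side: [M T^-1]

The two sides have different dimensions, so the equation is NOT dimensionally consistent.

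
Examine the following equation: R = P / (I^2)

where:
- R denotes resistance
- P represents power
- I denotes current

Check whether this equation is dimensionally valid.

Yes

R (resistance) has dimensions [I^-2 L^2 M T^-3].
P (power) has dimensions [L^2 M T^-3].
I (current) has dimensions [I].

Left side: [I^-2 L^2 M T^-3]
Right side: [I^-2 L^2 M T^-3]

Both sides have the same dimensions, so the equation is dimensionally consistent.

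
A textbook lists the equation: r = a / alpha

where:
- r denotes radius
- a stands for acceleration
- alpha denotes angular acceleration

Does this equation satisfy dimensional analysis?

Yes

r (radius) has dimensions [L].
a (acceleration) has dimensions [L T^-2].
alpha (angular acceleration) has dimensions [T^-2].

Left side: [L]
Right side: [L]

Both sides have the same dimensions, so the equation is dimensionally consistent.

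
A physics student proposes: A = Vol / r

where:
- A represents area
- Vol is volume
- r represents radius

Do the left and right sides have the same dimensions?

Yes

A (area) has dimensions [L^2].
Vol (volume) has dimensions [L^3].
r (radius) has dimensions [L].

Left side: [L^2]
Right side: [L^2]

Both sides have the same dimensions, so the equation is dimensionally consistent.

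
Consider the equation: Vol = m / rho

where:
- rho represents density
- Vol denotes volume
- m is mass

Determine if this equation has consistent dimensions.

Yes

rho (density) has dimensions [L^-3 M].
Vol (volume) has dimensions [L^3].
m (mass) has dimensions [M].

Left side: [L^3]
Right side: [L^3]

Both sides have the same dimensions, so the equation is dimensionally consistent.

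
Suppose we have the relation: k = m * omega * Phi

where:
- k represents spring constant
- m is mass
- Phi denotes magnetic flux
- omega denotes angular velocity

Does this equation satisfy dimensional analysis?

No

k (spring constant) has dimensions [M T^-2].
m (mass) has dimensions [M].
Phi (magnetic flux) has dimensions [I^-1 L^2 M T^-2].
omega (angular velocity) has dimensions [T^-1].

Left side: [M T^-2]
Right side: [I^-1 L^2 M^2 T^-3]

The two sides have different dimensions, so the equation is NOT dimensionally consistent.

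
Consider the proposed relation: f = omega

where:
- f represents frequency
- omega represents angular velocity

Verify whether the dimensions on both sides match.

Yes

f (frequency) has dimensions [T^-1].
omega (angular velocity) has dimensions [T^-1].

Left side: [T^-1]
Right side: [T^-1]

Both sides have the same dimensions, so the equation is dimensionally consistent.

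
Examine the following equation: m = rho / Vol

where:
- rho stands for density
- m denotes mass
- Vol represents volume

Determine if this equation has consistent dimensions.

No

rho (density) has dimensions [L^-3 M].
m (mass) has dimensions [M].
Vol (volume) has dimensions [L^3].

Left side: [M]
Right side: [L^-6 M]

The two sides have different dimensions, so the equation is NOT dimensionally consistent.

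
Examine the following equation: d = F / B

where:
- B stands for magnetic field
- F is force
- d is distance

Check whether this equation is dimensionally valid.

No

B (magnetic field) has dimensions [I^-1 M T^-2].
F (force) has dimensions [L M T^-2].
d (distance) has dimensions [L].

Left side: [L]
Right side: [I L]

The two sides have different dimensions, so the equation is NOT dimensionally consistent.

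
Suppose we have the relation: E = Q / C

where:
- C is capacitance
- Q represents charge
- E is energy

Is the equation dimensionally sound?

No

C (capacitance) has dimensions [I^2 L^-2 M^-1 T^4].
Q (charge) has dimensions [I T].
E (energy) has dimensions [L^2 M T^-2].

Left side: [L^2 M T^-2]
Right side: [I^-1 L^2 M T^-3]

The two sides have different dimensions, so the equation is NOT dimensionally consistent.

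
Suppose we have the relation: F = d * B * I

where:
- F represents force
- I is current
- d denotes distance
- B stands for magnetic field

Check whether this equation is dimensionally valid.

Yes

F (force) has dimensions [L M T^-2].
I (current) has dimensions [I].
d (distance) has dimensions [L].
B (magnetic field) has dimensions [I^-1 M T^-2].

Left side: [L M T^-2]
Right side: [L M T^-2]

Both sides have the same dimensions, so the equation is dimensionally consistent.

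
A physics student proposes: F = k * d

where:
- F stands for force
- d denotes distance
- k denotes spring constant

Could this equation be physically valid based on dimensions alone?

Yes

F (force) has dimensions [L M T^-2].
d (distance) has dimensions [L].
k (spring constant) has dimensions [M T^-2].

Left side: [L M T^-2]
Right side: [L M T^-2]

Both sides have the same dimensions, so the equation is dimensionally consistent.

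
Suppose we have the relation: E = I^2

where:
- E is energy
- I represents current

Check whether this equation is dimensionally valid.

No

E (energy) has dimensions [L^2 M T^-2].
I (current) has dimensions [I].

Left side: [L^2 M T^-2]
Right side: [I^2]

The two sides have different dimensions, so the equation is NOT dimensionally consistent.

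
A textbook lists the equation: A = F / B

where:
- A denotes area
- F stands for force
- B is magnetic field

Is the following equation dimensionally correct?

No

A (area) has dimensions [L^2].
F (force) has dimensions [L M T^-2].
B (magnetic field) has dimensions [I^-1 M T^-2].

Left side: [L^2]
Right side: [I L]

The two sides have different dimensions, so the equation is NOT dimensionally consistent.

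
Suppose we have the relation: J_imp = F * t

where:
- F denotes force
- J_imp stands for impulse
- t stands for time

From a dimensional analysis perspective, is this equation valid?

Yes

F (force) has dimensions [L M T^-2].
J_imp (impulse) has dimensions [L M T^-1].
t (time) has dimensions [T].

Left side: [L M T^-1]
Right side: [L M T^-1]

Both sides have the same dimensions, so the equation is dimensionally consistent.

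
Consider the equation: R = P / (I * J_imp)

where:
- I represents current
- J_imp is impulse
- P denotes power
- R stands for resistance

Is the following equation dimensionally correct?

No

I (current) has dimensions [I].
J_imp (impulse) has dimensions [L M T^-1].
P (power) has dimensions [L^2 M T^-3].
R (resistance) has dimensions [I^-2 L^2 M T^-3].

Left side: [I^-2 L^2 M T^-3]
Right side: [I^-1 L T^-2]

The two sides have different dimensions, so the equation is NOT dimensionally consistent.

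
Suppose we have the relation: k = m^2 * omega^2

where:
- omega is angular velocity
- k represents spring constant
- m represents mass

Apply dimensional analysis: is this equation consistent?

No

omega (angular velocity) has dimensions [T^-1].
k (spring constant) has dimensions [M T^-2].
m (mass) has dimensions [M].

Left side: [M T^-2]
Right side: [M^2 T^-2]

The two sides have different dimensions, so the equation is NOT dimensionally consistent.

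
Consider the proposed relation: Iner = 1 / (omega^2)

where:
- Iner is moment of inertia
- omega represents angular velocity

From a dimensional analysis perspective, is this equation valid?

No

Iner (moment of inertia) has dimensions [L^2 M].
omega (angular velocity) has dimensions [T^-1].

Left side: [L^2 M]
Right side: [T^2]

The two sides have different dimensions, so the equation is NOT dimensionally consistent.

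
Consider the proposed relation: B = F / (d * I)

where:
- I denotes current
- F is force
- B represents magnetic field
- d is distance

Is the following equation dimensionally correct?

Yes

I (current) has dimensions [I].
F (force) has dimensions [L M T^-2].
B (magnetic field) has dimensions [I^-1 M T^-2].
d (distance) has dimensions [L].

Left side: [I^-1 M T^-2]
Right side: [I^-1 M T^-2]

Both sides have the same dimensions, so the equation is dimensionally consistent.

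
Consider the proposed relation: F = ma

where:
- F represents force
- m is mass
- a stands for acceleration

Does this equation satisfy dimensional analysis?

Yes

F (force) has dimensions [L M T^-2].
m (mass) has dimensions [M].
a (acceleration) has dimensions [L T^-2].

Left side: [L M T^-2]
Right side: [L M T^-2]

Both sides have the same dimensions, so the equation is dimensionally consistent.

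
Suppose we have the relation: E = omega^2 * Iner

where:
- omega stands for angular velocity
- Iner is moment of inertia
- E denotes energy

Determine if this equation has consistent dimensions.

Yes

omega (angular velocity) has dimensions [T^-1].
Iner (moment of inertia) has dimensions [L^2 M].
E (energy) has dimensions [L^2 M T^-2].

Left side: [L^2 M T^-2]
Right side: [L^2 M T^-2]

Both sides have the same dimensions, so the equation is dimensionally consistent.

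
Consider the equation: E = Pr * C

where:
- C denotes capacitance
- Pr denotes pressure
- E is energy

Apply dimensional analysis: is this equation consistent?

No

C (capacitance) has dimensions [I^2 L^-2 M^-1 T^4].
Pr (pressure) has dimensions [L^-1 M T^-2].
E (energy) has dimensions [L^2 M T^-2].

Left side: [L^2 M T^-2]
Right side: [I^2 L^-3 T^2]

The two sides have different dimensions, so the equation is NOT dimensionally consistent.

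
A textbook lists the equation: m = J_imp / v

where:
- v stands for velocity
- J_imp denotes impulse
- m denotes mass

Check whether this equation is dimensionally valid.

Yes

v (velocity) has dimensions [L T^-1].
J_imp (impulse) has dimensions [L M T^-1].
m (mass) has dimensions [M].

Left side: [M]
Right side: [M]

Both sides have the same dimensions, so the equation is dimensionally consistent.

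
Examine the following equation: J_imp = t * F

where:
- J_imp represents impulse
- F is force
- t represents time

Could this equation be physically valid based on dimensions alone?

Yes

J_imp (impulse) has dimensions [L M T^-1].
F (force) has dimensions [L M T^-2].
t (time) has dimensions [T].

Left side: [L M T^-1]
Right side: [L M T^-1]

Both sides have the same dimensions, so the equation is dimensionally consistent.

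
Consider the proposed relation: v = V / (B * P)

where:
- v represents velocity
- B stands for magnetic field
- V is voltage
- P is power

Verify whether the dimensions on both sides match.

No

v (velocity) has dimensions [L T^-1].
B (magnetic field) has dimensions [I^-1 M T^-2].
V (voltage) has dimensions [I^-1 L^2 M T^-3].
P (power) has dimensions [L^2 M T^-3].

Left side: [L T^-1]
Right side: [M^-1 T^2]

The two sides have different dimensions, so the equation is NOT dimensionally consistent.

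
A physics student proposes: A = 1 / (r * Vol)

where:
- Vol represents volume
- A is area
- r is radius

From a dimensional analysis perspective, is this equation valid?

No

Vol (volume) has dimensions [L^3].
A (area) has dimensions [L^2].
r (radius) has dimensions [L].

Left side: [L^2]
Right side: [L^-4]

The two sides have different dimensions, so the equation is NOT dimensionally consistent.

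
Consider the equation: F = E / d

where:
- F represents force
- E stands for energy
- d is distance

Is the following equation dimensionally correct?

Yes

F (force) has dimensions [L M T^-2].
E (energy) has dimensions [L^2 M T^-2].
d (distance) has dimensions [L].

Left side: [L M T^-2]
Right side: [L M T^-2]

Both sides have the same dimensions, so the equation is dimensionally consistent.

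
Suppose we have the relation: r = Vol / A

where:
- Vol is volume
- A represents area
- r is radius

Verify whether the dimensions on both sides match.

Yes

Vol (volume) has dimensions [L^3].
A (area) has dimensions [L^2].
r (radius) has dimensions [L].

Left side: [L]
Right side: [L]

Both sides have the same dimensions, so the equation is dimensionally consistent.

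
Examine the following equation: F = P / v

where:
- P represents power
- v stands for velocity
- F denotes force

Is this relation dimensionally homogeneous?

Yes

P (power) has dimensions [L^2 M T^-3].
v (velocity) has dimensions [L T^-1].
F (force) has dimensions [L M T^-2].

Left side: [L M T^-2]
Right side: [L M T^-2]

Both sides have the same dimensions, so the equation is dimensionally consistent.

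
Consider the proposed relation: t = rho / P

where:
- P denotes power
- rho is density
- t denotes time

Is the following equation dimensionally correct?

No

P (power) has dimensions [L^2 M T^-3].
rho (density) has dimensions [L^-3 M].
t (time) has dimensions [T].

Left side: [T]
Right side: [L^-5 T^3]

The two sides have different dimensions, so the equation is NOT dimensionally consistent.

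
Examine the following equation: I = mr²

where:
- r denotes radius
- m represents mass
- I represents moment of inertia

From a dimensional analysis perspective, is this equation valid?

Yes

r (radius) has dimensions [L].
m (mass) has dimensions [M].
I (moment of inertia) has dimensions [L^2 M].

Left side: [L^2 M]
Right side: [L^2 M]

Both sides have the same dimensions, so the equation is dimensionally consistent.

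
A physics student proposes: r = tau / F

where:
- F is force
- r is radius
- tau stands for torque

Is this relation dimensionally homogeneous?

Yes

F (force) has dimensions [L M T^-2].
r (radius) has dimensions [L].
tau (torque) has dimensions [L^2 M T^-2].

Left side: [L]
Right side: [L]

Both sides have the same dimensions, so the equation is dimensionally consistent.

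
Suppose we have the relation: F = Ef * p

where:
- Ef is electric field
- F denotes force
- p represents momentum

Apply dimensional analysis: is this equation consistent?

No

Ef (electric field) has dimensions [I^-1 L M T^-3].
F (force) has dimensions [L M T^-2].
p (momentum) has dimensions [L M T^-1].

Left side: [L M T^-2]
Right side: [I^-1 L^2 M^2 T^-4]

The two sides have different dimensions, so the equation is NOT dimensionally consistent.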